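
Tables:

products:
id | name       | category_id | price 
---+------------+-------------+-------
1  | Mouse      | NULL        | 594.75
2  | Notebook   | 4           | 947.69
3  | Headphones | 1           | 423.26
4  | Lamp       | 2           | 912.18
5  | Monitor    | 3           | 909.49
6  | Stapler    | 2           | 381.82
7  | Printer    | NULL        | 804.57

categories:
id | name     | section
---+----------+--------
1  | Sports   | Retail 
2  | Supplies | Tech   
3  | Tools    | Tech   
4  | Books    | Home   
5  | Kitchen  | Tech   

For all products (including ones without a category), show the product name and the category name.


LEFT JOIN keeps every row from products (the left table); where category_id has no match in categories, the category columns become NULL. Walk through each product:
  - product 1 (Mouse): category_id=NULL, no match -> kept with NULL
  - product 2 (Notebook): category_id=4 -> matches Books
  - product 3 (Headphones): category_id=1 -> matches Sports
  - product 4 (Lamp): category_id=2 -> matches Supplies
  - product 5 (Monitor): category_id=3 -> matches Tools
  - product 6 (Stapler): category_id=2 -> matches Supplies
  - product 7 (Printer): category_id=NULL, no match -> kept with NULL
All 7 rows appear; 2 have NULL category.

SQL:
SELECT a.name, b.name AS category
FROM products a
LEFT JOIN categories b ON a.category_id = b.id

Result:
name       | category
-----------+---------
Mouse      | NULL    
Notebook   | Books   
Headphones | Sports  
Lamp       | Supplies
Monitor    | Tools   
Stapler    | Supplies
Printer    | NULL    


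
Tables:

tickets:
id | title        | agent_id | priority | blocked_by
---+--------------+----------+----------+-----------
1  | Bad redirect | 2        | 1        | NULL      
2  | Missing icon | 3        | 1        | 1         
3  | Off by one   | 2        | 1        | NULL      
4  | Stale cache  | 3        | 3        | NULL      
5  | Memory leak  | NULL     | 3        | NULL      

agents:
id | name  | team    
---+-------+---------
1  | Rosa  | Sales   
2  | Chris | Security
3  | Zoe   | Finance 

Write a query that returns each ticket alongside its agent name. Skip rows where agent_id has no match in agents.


INNER JOIN keeps only tickets rows whose agent_id matches an id in agents. Walk through each ticket:
  - ticket 1 (Bad redirect): agent_id=2 -> matches Chris
  - ticket 2 (Missing icon): agent_id=3 -> matches Zoe
  - ticket 3 (Off by one): agent_id=2 -> matches Chris
  - ticket 4 (Stale cache): agent_id=3 -> matches Zoe
  - ticket 5 (Memory leak): agent_id=NULL, no match -> dropped
So 1 of 5 rows is dropped.

SQL:
SELECT a.title, b.name AS agent
FROM tickets a
INNER JOIN agents b ON a.agent_id = b.id

Result:
title        | agent
-------------+------
Bad redirect | Chris
Missing icon | Zoe  
Off by one   | Chris
Stale cache  | Zoe  


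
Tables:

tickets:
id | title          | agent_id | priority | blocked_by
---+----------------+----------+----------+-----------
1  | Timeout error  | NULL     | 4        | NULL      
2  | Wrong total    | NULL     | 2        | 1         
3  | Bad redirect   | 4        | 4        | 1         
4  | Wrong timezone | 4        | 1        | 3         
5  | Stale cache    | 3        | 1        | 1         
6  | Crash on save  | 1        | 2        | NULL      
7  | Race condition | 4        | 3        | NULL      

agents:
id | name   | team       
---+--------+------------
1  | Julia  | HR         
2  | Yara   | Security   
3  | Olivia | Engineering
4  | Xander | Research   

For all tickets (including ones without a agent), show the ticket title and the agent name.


LEFT JOIN keeps every row from tickets (the left table); where agent_id has no match in agents, the agent columns become NULL. Walk through each ticket:
  - ticket 1 (Timeout error): agent_id=NULL, no match -> kept with NULL
  - ticket 2 (Wrong total): agent_id=NULL, no match -> kept with NULL
  - ticket 3 (Bad redirect): agent_id=4 -> matches Xander
  - ticket 4 (Wrong timezone): agent_id=4 -> matches Xander
  - ticket 5 (Stale cache): agent_id=3 -> matches Olivia
  - ticket 6 (Crash on save): agent_id=1 -> matches Julia
  - ticket 7 (Race condition): agent_id=4 -> matches Xander
All 7 rows appear; 2 have NULL agent.

SQL:
SELECT a.title, b.name AS agent
FROM tickets a
LEFT JOIN agents b ON a.agent_id = b.id

Result:
title          | agent 
---------------+-------
Timeout error  | NULL  
Wrong total    | NULL  
Bad redirect   | Xander
Wrong timezone | Xander
Stale cache    | Olivia
Crash on save  | Julia 
Race condition | Xander


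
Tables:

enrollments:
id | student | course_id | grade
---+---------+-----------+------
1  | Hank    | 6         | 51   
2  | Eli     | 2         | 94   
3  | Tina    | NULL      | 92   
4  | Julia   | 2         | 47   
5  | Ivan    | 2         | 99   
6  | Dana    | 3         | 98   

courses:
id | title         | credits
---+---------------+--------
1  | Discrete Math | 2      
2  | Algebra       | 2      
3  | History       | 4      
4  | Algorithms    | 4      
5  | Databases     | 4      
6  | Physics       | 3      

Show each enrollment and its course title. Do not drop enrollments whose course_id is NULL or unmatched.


LEFT JOIN keeps every row from enrollments (the left table); where course_id has no match in courses, the course columns become NULL. Walk through each enrollment:
  - enrollment 1 (Hank): course_id=6 -> matches Physics
  - enrollment 2 (Eli): course_id=2 -> matches Algebra
  - enrollment 3 (Tina): course_id=NULL, no match -> kept with NULL
  - enrollment 4 (Julia): course_id=2 -> matches Algebra
  - enrollment 5 (Ivan): course_id=2 -> matches Algebra
  - enrollment 6 (Dana): course_id=3 -> matches History
All 6 rows appear; 1 has NULL course.

SQL:
SELECT a.student, b.title AS course
FROM enrollments a
LEFT JOIN courses b ON a.course_id = b.id

Result:
student | course 
--------+--------
Hank    | Physics
Eli     | Algebra
Tina    | NULL   
Julia   | Algebra
Ivan    | Algebra
Dana    | History


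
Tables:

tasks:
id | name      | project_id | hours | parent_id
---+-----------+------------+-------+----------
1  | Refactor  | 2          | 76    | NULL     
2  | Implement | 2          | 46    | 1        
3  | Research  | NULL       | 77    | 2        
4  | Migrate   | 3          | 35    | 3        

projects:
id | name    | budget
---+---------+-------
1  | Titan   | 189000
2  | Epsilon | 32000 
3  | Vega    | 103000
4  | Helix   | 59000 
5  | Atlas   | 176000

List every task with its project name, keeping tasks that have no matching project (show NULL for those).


LEFT JOIN keeps every row from tasks (the left table); where project_id has no match in projects, the project columns become NULL. Walk through each task:
  - task 1 (Refactor): project_id=2 -> matches Epsilon
  - task 2 (Implement): project_id=2 -> matches Epsilon
  - task 3 (Research): project_id=NULL, no match -> kept with NULL
  - task 4 (Migrate): project_id=3 -> matches Vega
All 4 rows appear; 1 has NULL project.

SQL:
SELECT a.name, b.name AS project
FROM tasks a
LEFT JOIN projects b ON a.project_id = b.id

Result:
name      | project
----------+--------
Refactor  | Epsilon
Implement | Epsilon
Research  | NULL   
Migrate   | Vega   


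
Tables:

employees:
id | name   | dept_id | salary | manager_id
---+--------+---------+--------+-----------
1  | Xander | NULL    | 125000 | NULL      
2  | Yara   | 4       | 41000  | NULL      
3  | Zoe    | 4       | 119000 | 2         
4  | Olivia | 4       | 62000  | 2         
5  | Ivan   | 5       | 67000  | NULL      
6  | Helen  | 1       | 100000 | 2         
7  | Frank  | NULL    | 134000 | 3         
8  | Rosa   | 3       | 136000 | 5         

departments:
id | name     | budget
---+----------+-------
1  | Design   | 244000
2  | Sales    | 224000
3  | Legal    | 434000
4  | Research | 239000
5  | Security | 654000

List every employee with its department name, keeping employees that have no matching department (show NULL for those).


LEFT JOIN keeps every row from employees (the left table); where dept_id has no match in departments, the department columns become NULL. Walk through each employee:
  - employee 1 (Xander): dept_id=NULL, no match -> kept with NULL
  - employee 2 (Yara): dept_id=4 -> matches Research
  - employee 3 (Zoe): dept_id=4 -> matches Research
  - employee 4 (Olivia): dept_id=4 -> matches Research
  - employee 5 (Ivan): dept_id=5 -> matches Security
  - employee 6 (Helen): dept_id=1 -> matches Design
  - employee 7 (Frank): dept_id=NULL, no match -> kept with NULL
  - employee 8 (Rosa): dept_id=3 -> matches Legal
All 8 rows appear; 2 have NULL department.

SQL:
SELECT a.name, b.name AS department
FROM employees a
LEFT JOIN departments b ON a.dept_id = b.id

Result:
name   | department
-------+-----------
Xander | NULL      
Yara   | Research  
Zoe    | Research  
Olivia | Research  
Ivan   | Security  
Helen  | Design    
Frank  | NULL      
Rosa   | Legal     


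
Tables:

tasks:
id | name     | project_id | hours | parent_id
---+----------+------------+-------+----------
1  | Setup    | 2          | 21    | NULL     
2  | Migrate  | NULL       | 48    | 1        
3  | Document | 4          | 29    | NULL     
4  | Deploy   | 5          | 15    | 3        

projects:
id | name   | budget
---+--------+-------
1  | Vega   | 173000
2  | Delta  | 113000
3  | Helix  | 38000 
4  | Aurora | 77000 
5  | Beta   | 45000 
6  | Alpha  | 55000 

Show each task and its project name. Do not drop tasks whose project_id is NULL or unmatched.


LEFT JOIN keeps every row from tasks (the left table); where project_id has no match in projects, the project columns become NULL. Walk through each task:
  - task 1 (Setup): project_id=2 -> matches Delta
  - task 2 (Migrate): project_id=NULL, no match -> kept with NULL
  - task 3 (Document): project_id=4 -> matches Aurora
  - task 4 (Deploy): project_id=5 -> matches Beta
All 4 rows appear; 1 has NULL project.

SQL:
SELECT a.name, b.name AS project
FROM tasks a
LEFT JOIN projects b ON a.project_id = b.id

Result:
name     | project
---------+--------
Setup    | Delta  
Migrate  | NULL   
Document | Aurora 
Deploy   | Beta   


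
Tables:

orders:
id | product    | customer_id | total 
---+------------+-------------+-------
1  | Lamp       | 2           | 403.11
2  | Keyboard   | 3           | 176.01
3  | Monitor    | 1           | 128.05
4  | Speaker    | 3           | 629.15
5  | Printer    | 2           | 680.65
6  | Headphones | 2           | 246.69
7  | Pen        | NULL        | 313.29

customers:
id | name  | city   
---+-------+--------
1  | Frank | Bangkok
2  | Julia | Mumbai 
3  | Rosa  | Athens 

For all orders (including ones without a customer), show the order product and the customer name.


LEFT JOIN keeps every row from orders (the left table); where customer_id has no match in customers, the customer columns become NULL. Walk through each order:
  - order 1 (Lamp): customer_id=2 -> matches Julia
  - order 2 (Keyboard): customer_id=3 -> matches Rosa
  - order 3 (Monitor): customer_id=1 -> matches Frank
  - order 4 (Speaker): customer_id=3 -> matches Rosa
  - order 5 (Printer): customer_id=2 -> matches Julia
  - order 6 (Headphones): customer_id=2 -> matches Julia
  - order 7 (Pen): customer_id=NULL, no match -> kept with NULL
All 7 rows appear; 1 has NULL customer.

SQL:
SELECT a.product, b.name AS customer
FROM orders a
LEFT JOIN customers b ON a.customer_id = b.id

Result:
product    | customer
-----------+---------
Lamp       | Julia   
Keyboard   | Rosa    
Monitor    | Frank   
Speaker    | Rosa    
Printer    | Julia   
Headphones | Julia   
Pen        | NULL    


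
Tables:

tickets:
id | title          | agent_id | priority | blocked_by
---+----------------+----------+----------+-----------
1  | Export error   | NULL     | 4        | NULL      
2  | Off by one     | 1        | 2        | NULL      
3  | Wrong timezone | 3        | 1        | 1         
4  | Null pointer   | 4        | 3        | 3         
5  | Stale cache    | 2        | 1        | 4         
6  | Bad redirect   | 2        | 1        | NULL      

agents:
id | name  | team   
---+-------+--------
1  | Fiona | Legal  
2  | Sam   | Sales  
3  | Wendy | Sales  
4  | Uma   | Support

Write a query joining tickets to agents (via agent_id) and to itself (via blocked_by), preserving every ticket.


Two LEFT JOINs from the same base table tickets: one to agents via agent_id, one to tickets itself via blocked_by. Both are LEFT so every ticket is preserved.
Match against agents:
  - ticket 1 (Export error): agent_id=NULL, no match -> kept with NULL
  - ticket 2 (Off by one): agent_id=1 -> matches Fiona
  - ticket 3 (Wrong timezone): agent_id=3 -> matches Wendy
  - ticket 4 (Null pointer): agent_id=4 -> matches Uma
  - ticket 5 (Stale cache): agent_id=2 -> matches Sam
  - ticket 6 (Bad redirect): agent_id=2 -> matches Sam
Match against tickets (self):
  - ticket 1 (Export error): blocked_by=NULL -> NULL
  - ticket 2 (Off by one): blocked_by=NULL -> NULL
  - ticket 3 (Wrong timezone): blocked_by=1 -> Export error
  - ticket 4 (Null pointer): blocked_by=3 -> Wrong timezone
  - ticket 5 (Stale cache): blocked_by=4 -> Null pointer
  - ticket 6 (Bad redirect): blocked_by=NULL -> NULL

SQL:
SELECT a.title, b.name AS agent, c.title AS blocked_by
FROM tickets a
LEFT JOIN agents b ON a.agent_id = b.id
LEFT JOIN tickets c ON a.blocked_by = c.id

Result:
title          | agent | blocked_by    
---------------+-------+---------------
Export error   | NULL  | NULL          
Off by one     | Fiona | NULL          
Wrong timezone | Wendy | Export error  
Null pointer   | Uma   | Wrong timezone
Stale cache    | Sam   | Null pointer  
Bad redirect   | Sam   | NULL          


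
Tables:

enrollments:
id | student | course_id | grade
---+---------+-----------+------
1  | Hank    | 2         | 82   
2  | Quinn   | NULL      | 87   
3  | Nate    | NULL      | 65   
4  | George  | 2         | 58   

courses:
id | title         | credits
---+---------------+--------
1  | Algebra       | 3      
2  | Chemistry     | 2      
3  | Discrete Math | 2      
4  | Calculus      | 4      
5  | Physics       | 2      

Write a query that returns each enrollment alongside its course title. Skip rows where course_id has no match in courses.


INNER JOIN keeps only enrollments rows whose course_id matches an id in courses. Walk through each enrollment:
  - enrollment 1 (Hank): course_id=2 -> matches Chemistry
  - enrollment 2 (Quinn): course_id=NULL, no match -> dropped
  - enrollment 3 (Nate): course_id=NULL, no match -> dropped
  - enrollment 4 (George): course_id=2 -> matches Chemistry
So 2 of 4 rows are dropped.

SQL:
SELECT a.student, b.title AS course
FROM enrollments a
INNER JOIN courses b ON a.course_id = b.id

Result:
student | course   
--------+----------
Hank    | Chemistry
George  | Chemistry


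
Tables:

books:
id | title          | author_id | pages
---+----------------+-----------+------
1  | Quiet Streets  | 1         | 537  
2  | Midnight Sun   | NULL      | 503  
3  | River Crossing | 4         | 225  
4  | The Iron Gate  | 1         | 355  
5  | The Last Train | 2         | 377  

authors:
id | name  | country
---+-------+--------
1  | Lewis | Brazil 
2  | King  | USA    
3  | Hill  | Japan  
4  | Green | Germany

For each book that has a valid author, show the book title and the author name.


INNER JOIN keeps only books rows whose author_id matches an id in authors. Walk through each book:
  - book 1 (Quiet Streets): author_id=1 -> matches Lewis
  - book 2 (Midnight Sun): author_id=NULL, no match -> dropped
  - book 3 (River Crossing): author_id=4 -> matches Green
  - book 4 (The Iron Gate): author_id=1 -> matches Lewis
  - book 5 (The Last Train): author_id=2 -> matches King
So 1 of 5 rows is dropped.

SQL:
SELECT a.title, b.name AS author
FROM books a
INNER JOIN authors b ON a.author_id = b.id

Result:
title          | author
---------------+-------
Quiet Streets  | Lewis 
River Crossing | Green 
The Iron Gate  | Lewis 
The Last Train | King  


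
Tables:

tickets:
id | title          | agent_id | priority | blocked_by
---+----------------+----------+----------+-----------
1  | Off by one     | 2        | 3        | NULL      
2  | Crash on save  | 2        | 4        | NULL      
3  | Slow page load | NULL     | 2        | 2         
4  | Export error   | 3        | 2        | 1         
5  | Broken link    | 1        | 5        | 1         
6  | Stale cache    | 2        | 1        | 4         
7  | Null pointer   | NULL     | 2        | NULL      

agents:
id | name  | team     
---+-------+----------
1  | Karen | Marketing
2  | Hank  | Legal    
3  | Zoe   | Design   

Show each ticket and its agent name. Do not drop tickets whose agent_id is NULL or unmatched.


LEFT JOIN keeps every row from tickets (the left table); where agent_id has no match in agents, the agent columns become NULL. Walk through each ticket:
  - ticket 1 (Off by one): agent_id=2 -> matches Hank
  - ticket 2 (Crash on save): agent_id=2 -> matches Hank
  - ticket 3 (Slow page load): agent_id=NULL, no match -> kept with NULL
  - ticket 4 (Export error): agent_id=3 -> matches Zoe
  - ticket 5 (Broken link): agent_id=1 -> matches Karen
  - ticket 6 (Stale cache): agent_id=2 -> matches Hank
  - ticket 7 (Null pointer): agent_id=NULL, no match -> kept with NULL
All 7 rows appear; 2 have NULL agent.

SQL:
SELECT a.title, b.name AS agent
FROM tickets a
LEFT JOIN agents b ON a.agent_id = b.id

Result:
title          | agent
---------------+------
Off by one     | Hank 
Crash on save  | Hank 
Slow page load | NULL 
Export error   | Zoe  
Broken link    | Karen
Stale cache    | Hank 
Null pointer   | NULL 


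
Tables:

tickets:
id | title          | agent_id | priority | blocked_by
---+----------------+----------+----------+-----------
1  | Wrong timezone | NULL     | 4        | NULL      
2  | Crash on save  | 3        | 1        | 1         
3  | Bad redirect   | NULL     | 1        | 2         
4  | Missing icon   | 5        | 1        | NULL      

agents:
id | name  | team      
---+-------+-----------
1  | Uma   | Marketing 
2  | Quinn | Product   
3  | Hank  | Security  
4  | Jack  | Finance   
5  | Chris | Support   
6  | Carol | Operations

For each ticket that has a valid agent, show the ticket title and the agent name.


INNER JOIN keeps only tickets rows whose agent_id matches an id in agents. Walk through each ticket:
  - ticket 1 (Wrong timezone): agent_id=NULL, no match -> dropped
  - ticket 2 (Crash on save): agent_id=3 -> matches Hank
  - ticket 3 (Bad redirect): agent_id=NULL, no match -> dropped
  - ticket 4 (Missing icon): agent_id=5 -> matches Chris
So 2 of 4 rows are dropped.

SQL:
SELECT a.title, b.name AS agent
FROM tickets a
INNER JOIN agents b ON a.agent_id = b.id

Result:
title         | agent
--------------+------
Crash on save | Hank 
Missing icon  | Chris


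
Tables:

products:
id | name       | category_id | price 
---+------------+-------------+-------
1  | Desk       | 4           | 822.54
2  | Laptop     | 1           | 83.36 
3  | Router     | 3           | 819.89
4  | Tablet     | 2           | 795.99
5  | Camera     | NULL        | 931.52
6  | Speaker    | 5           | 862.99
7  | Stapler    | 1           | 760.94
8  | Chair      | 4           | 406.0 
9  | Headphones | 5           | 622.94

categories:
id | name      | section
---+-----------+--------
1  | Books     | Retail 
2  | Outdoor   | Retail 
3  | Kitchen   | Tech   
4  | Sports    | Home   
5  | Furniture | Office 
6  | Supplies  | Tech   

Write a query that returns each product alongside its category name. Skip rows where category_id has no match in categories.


INNER JOIN keeps only products rows whose category_id matches an id in categories. Walk through each product:
  - product 1 (Desk): category_id=4 -> matches Sports
  - product 2 (Laptop): category_id=1 -> matches Books
  - product 3 (Router): category_id=3 -> matches Kitchen
  - product 4 (Tablet): category_id=2 -> matches Outdoor
  - product 5 (Camera): category_id=NULL, no match -> dropped
  - product 6 (Speaker): category_id=5 -> matches Furniture
  - product 7 (Stapler): category_id=1 -> matches Books
  - product 8 (Chair): category_id=4 -> matches Sports
  - product 9 (Headphones): category_id=5 -> matches Furniture
So 1 of 9 rows is dropped.

SQL:
SELECT a.name, b.name AS category
FROM products a
INNER JOIN categories b ON a.category_id = b.id

Result:
name       | category 
-----------+----------
Desk       | Sports   
Laptop     | Books    
Router     | Kitchen  
Tablet     | Outdoor  
Speaker    | Furniture
Stapler    | Books    
Chair      | Sports   
Headphones | Furniture


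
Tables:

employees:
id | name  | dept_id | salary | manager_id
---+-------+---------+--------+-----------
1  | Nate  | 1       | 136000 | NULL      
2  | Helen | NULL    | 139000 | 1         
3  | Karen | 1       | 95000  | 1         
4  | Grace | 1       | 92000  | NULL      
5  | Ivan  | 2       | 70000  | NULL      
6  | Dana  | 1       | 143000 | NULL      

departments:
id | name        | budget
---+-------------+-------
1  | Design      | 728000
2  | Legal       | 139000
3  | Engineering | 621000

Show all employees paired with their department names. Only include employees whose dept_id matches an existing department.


INNER JOIN keeps only employees rows whose dept_id matches an id in departments. Walk through each employee:
  - employee 1 (Nate): dept_id=1 -> matches Design
  - employee 2 (Helen): dept_id=NULL, no match -> dropped
  - employee 3 (Karen): dept_id=1 -> matches Design
  - employee 4 (Grace): dept_id=1 -> matches Design
  - employee 5 (Ivan): dept_id=2 -> matches Legal
  - employee 6 (Dana): dept_id=1 -> matches Design
So 1 of 6 rows is dropped.

SQL:
SELECT a.name, b.name AS department
FROM employees a
INNER JOIN departments b ON a.dept_id = b.id

Result:
name  | department
------+-----------
Nate  | Design    
Karen | Design    
Grace | Design    
Ivan  | Legal     
Dana  | Design    


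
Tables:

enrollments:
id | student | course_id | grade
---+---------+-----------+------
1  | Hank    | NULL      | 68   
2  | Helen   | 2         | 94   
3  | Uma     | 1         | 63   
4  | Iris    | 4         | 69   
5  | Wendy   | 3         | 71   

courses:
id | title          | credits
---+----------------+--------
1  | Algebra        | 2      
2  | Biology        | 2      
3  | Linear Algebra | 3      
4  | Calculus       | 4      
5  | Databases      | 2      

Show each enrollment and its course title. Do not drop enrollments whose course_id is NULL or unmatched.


LEFT JOIN keeps every row from enrollments (the left table); where course_id has no match in courses, the course columns become NULL. Walk through each enrollment:
  - enrollment 1 (Hank): course_id=NULL, no match -> kept with NULL
  - enrollment 2 (Helen): course_id=2 -> matches Biology
  - enrollment 3 (Uma): course_id=1 -> matches Algebra
  - enrollment 4 (Iris): course_id=4 -> matches Calculus
  - enrollment 5 (Wendy): course_id=3 -> matches Linear Algebra
All 5 rows appear; 1 has NULL course.

SQL:
SELECT a.student, b.title AS course
FROM enrollments a
LEFT JOIN courses b ON a.course_id = b.id

Result:
student | course        
--------+---------------
Hank    | NULL          
Helen   | Biology       
Uma     | Algebra       
Iris    | Calculus      
Wendy   | Linear Algebra


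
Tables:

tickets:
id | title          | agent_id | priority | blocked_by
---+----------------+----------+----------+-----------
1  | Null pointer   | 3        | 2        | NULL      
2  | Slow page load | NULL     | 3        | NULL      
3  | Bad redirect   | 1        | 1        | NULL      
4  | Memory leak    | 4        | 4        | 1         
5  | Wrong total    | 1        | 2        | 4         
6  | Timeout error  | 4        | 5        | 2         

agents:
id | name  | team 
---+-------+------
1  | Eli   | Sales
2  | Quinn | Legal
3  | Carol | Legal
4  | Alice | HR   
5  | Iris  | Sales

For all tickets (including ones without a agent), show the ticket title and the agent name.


LEFT JOIN keeps every row from tickets (the left table); where agent_id has no match in agents, the agent columns become NULL. Walk through each ticket:
  - ticket 1 (Null pointer): agent_id=3 -> matches Carol
  - ticket 2 (Slow page load): agent_id=NULL, no match -> kept with NULL
  - ticket 3 (Bad redirect): agent_id=1 -> matches Eli
  - ticket 4 (Memory leak): agent_id=4 -> matches Alice
  - ticket 5 (Wrong total): agent_id=1 -> matches Eli
  - ticket 6 (Timeout error): agent_id=4 -> matches Alice
All 6 rows appear; 1 has NULL agent.

SQL:
SELECT a.title, b.name AS agent
FROM tickets a
LEFT JOIN agents b ON a.agent_id = b.id

Result:
title          | agent
---------------+------
Null pointer   | Carol
Slow page load | NULL 
Bad redirect   | Eli  
Memory leak    | Alice
Wrong total    | Eli  
Timeout error  | Alice


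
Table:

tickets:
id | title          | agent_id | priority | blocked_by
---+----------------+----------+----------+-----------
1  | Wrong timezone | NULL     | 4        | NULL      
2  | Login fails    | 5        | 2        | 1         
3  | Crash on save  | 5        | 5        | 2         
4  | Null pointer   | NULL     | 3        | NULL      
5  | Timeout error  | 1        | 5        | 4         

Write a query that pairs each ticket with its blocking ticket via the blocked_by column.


This is a self-join: tickets is joined to a second copy of itself, matching each row's blocked_by to another row's id. Use LEFT JOIN so rows with blocked_by=NULL are kept.
  - ticket 1 (Wrong timezone): blocked_by=NULL -> NULL
  - ticket 2 (Login fails): blocked_by=1 -> Wrong timezone
  - ticket 3 (Crash on save): blocked_by=2 -> Login fails
  - ticket 4 (Null pointer): blocked_by=NULL -> NULL
  - ticket 5 (Timeout error): blocked_by=4 -> Null pointer

SQL:
SELECT a.title AS item, b.title AS blocked_by
FROM tickets a
LEFT JOIN tickets b ON a.blocked_by = b.id

Result:
item           | blocked_by    
---------------+---------------
Wrong timezone | NULL          
Login fails    | Wrong timezone
Crash on save  | Login fails   
Null pointer   | NULL          
Timeout error  | Null pointer  


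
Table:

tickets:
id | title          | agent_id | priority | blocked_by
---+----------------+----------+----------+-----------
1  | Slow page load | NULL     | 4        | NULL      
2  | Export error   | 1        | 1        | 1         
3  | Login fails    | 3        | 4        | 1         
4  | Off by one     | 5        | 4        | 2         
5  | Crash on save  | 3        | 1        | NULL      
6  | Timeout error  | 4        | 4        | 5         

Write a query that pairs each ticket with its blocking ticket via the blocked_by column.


This is a self-join: tickets is joined to a second copy of itself, matching each row's blocked_by to another row's id. Use LEFT JOIN so rows with blocked_by=NULL are kept.
  - ticket 1 (Slow page load): blocked_by=NULL -> NULL
  - ticket 2 (Export error): blocked_by=1 -> Slow page load
  - ticket 3 (Login fails): blocked_by=1 -> Slow page load
  - ticket 4 (Off by one): blocked_by=2 -> Export error
  - ticket 5 (Crash on save): blocked_by=NULL -> NULL
  - ticket 6 (Timeout error): blocked_by=5 -> Crash on save

SQL:
SELECT a.title AS item, b.title AS blocked_by
FROM tickets a
LEFT JOIN tickets b ON a.blocked_by = b.id

Result:
item           | blocked_by    
---------------+---------------
Slow page load | NULL          
Export error   | Slow page load
Login fails    | Slow page load
Off by one     | Export error  
Crash on save  | NULL          
Timeout error  | Crash on save 


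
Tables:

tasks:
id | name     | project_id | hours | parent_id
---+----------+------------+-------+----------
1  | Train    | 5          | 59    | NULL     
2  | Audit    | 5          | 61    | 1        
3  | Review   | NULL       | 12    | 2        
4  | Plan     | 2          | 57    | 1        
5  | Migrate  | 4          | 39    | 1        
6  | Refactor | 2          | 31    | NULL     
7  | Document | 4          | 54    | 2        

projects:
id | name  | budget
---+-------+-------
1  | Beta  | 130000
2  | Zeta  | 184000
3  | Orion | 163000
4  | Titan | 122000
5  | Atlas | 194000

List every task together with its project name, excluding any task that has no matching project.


INNER JOIN keeps only tasks rows whose project_id matches an id in projects. Walk through each task:
  - task 1 (Train): project_id=5 -> matches Atlas
  - task 2 (Audit): project_id=5 -> matches Atlas
  - task 3 (Review): project_id=NULL, no match -> dropped
  - task 4 (Plan): project_id=2 -> matches Zeta
  - task 5 (Migrate): project_id=4 -> matches Titan
  - task 6 (Refactor): project_id=2 -> matches Zeta
  - task 7 (Document): project_id=4 -> matches Titan
So 1 of 7 rows is dropped.

SQL:
SELECT a.name, b.name AS project
FROM tasks a
INNER JOIN projects b ON a.project_id = b.id

Result:
name     | project
---------+--------
Train    | Atlas  
Audit    | Atlas  
Plan     | Zeta   
Migrate  | Titan  
Refactor | Zeta   
Document | Titan  


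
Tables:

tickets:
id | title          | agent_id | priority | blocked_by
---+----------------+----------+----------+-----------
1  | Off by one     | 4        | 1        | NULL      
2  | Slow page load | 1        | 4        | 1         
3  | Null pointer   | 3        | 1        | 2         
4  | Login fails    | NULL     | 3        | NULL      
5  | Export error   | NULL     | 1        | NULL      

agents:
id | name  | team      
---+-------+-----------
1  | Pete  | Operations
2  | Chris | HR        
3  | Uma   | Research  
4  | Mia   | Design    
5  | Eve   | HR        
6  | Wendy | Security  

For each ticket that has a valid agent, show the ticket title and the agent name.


INNER JOIN keeps only tickets rows whose agent_id matches an id in agents. Walk through each ticket:
  - ticket 1 (Off by one): agent_id=4 -> matches Mia
  - ticket 2 (Slow page load): agent_id=1 -> matches Pete
  - ticket 3 (Null pointer): agent_id=3 -> matches Uma
  - ticket 4 (Login fails): agent_id=NULL, no match -> dropped
  - ticket 5 (Export error): agent_id=NULL, no match -> dropped
So 2 of 5 rows are dropped.

SQL:
SELECT a.title, b.name AS agent
FROM tickets a
INNER JOIN agents b ON a.agent_id = b.id

Result:
title          | agent
---------------+------
Off by one     | Mia  
Slow page load | Pete 
Null pointer   | Uma  


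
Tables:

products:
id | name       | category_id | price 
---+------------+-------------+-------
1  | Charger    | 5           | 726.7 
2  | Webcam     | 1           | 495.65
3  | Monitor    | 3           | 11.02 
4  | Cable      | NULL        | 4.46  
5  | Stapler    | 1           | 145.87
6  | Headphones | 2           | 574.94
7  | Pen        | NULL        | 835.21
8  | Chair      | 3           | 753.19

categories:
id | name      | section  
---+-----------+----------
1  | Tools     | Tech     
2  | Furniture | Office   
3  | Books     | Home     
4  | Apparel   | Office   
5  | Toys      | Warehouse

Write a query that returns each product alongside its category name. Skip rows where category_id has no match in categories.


INNER JOIN keeps only products rows whose category_id matches an id in categories. Walk through each product:
  - product 1 (Charger): category_id=5 -> matches Toys
  - product 2 (Webcam): category_id=1 -> matches Tools
  - product 3 (Monitor): category_id=3 -> matches Books
  - product 4 (Cable): category_id=NULL, no match -> dropped
  - product 5 (Stapler): category_id=1 -> matches Tools
  - product 6 (Headphones): category_id=2 -> matches Furniture
  - product 7 (Pen): category_id=NULL, no match -> dropped
  - product 8 (Chair): category_id=3 -> matches Books
So 2 of 8 rows are dropped.

SQL:
SELECT a.name, b.name AS category
FROM products a
INNER JOIN categories b ON a.category_id = b.id

Result:
name       | category 
-----------+----------
Charger    | Toys     
Webcam     | Tools    
Monitor    | Books    
Stapler    | Tools    
Headphones | Furniture
Chair      | Books    


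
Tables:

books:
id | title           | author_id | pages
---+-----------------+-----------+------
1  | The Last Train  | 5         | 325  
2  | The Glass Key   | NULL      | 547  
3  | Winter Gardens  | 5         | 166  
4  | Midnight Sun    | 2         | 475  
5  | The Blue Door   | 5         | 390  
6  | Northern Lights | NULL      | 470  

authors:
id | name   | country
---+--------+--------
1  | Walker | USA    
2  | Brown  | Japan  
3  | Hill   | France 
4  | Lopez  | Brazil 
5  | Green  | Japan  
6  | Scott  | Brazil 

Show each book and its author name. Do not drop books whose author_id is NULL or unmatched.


LEFT JOIN keeps every row from books (the left table); where author_id has no match in authors, the author columns become NULL. Walk through each book:
  - book 1 (The Last Train): author_id=5 -> matches Green
  - book 2 (The Glass Key): author_id=NULL, no match -> kept with NULL
  - book 3 (Winter Gardens): author_id=5 -> matches Green
  - book 4 (Midnight Sun): author_id=2 -> matches Brown
  - book 5 (The Blue Door): author_id=5 -> matches Green
  - book 6 (Northern Lights): author_id=NULL, no match -> kept with NULL
All 6 rows appear; 2 have NULL author.

SQL:
SELECT a.title, b.name AS author
FROM books a
LEFT JOIN authors b ON a.author_id = b.id

Result:
title           | author
----------------+-------
The Last Train  | Green 
The Glass Key   | NULL  
Winter Gardens  | Green 
Midnight Sun    | Brown 
The Blue Door   | Green 
Northern Lights | NULL  


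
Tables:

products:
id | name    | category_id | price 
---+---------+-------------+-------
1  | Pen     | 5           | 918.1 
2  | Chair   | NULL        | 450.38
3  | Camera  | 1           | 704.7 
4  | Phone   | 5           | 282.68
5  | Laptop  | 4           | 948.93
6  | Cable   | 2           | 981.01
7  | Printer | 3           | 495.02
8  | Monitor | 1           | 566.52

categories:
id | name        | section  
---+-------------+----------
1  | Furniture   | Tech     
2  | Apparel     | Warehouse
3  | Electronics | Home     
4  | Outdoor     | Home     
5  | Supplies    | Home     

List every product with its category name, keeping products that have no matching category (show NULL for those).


LEFT JOIN keeps every row from products (the left table); where category_id has no match in categories, the category columns become NULL. Walk through each product:
  - product 1 (Pen): category_id=5 -> matches Supplies
  - product 2 (Chair): category_id=NULL, no match -> kept with NULL
  - product 3 (Camera): category_id=1 -> matches Furniture
  - product 4 (Phone): category_id=5 -> matches Supplies
  - product 5 (Laptop): category_id=4 -> matches Outdoor
  - product 6 (Cable): category_id=2 -> matches Apparel
  - product 7 (Printer): category_id=3 -> matches Electronics
  - product 8 (Monitor): category_id=1 -> matches Furniture
All 8 rows appear; 1 has NULL category.

SQL:
SELECT a.name, b.name AS category
FROM products a
LEFT JOIN categories b ON a.category_id = b.id

Result:
name    | category   
--------+------------
Pen     | Supplies   
Chair   | NULL       
Camera  | Furniture  
Phone   | Supplies   
Laptop  | Outdoor    
Cable   | Apparel    
Printer | Electronics
Monitor | Furniture  


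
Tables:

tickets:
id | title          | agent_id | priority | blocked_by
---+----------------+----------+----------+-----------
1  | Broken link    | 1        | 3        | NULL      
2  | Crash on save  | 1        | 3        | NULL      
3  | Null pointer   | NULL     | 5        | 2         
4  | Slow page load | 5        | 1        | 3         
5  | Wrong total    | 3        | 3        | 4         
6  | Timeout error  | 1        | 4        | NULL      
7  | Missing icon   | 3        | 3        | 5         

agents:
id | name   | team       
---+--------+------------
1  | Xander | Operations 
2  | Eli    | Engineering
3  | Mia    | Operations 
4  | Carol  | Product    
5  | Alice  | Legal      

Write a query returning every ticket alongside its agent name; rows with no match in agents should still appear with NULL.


LEFT JOIN keeps every row from tickets (the left table); where agent_id has no match in agents, the agent columns become NULL. Walk through each ticket:
  - ticket 1 (Broken link): agent_id=1 -> matches Xander
  - ticket 2 (Crash on save): agent_id=1 -> matches Xander
  - ticket 3 (Null pointer): agent_id=NULL, no match -> kept with NULL
  - ticket 4 (Slow page load): agent_id=5 -> matches Alice
  - ticket 5 (Wrong total): agent_id=3 -> matches Mia
  - ticket 6 (Timeout error): agent_id=1 -> matches Xander
  - ticket 7 (Missing icon): agent_id=3 -> matches Mia
All 7 rows appear; 1 has NULL agent.

SQL:
SELECT a.title, b.name AS agent
FROM tickets a
LEFT JOIN agents b ON a.agent_id = b.id

Result:
title          | agent 
---------------+-------
Broken link    | Xander
Crash on save  | Xander
Null pointer   | NULL  
Slow page load | Alice 
Wrong total    | Mia   
Timeout error  | Xander
Missing icon   | Mia   


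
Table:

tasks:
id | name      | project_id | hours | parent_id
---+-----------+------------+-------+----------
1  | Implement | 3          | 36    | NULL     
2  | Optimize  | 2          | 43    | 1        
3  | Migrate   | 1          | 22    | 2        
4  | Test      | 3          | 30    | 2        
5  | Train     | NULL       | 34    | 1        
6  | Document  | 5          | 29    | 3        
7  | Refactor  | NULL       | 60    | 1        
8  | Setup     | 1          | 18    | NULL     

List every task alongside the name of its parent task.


This is a self-join: tasks is joined to a second copy of itself, matching each row's parent_id to another row's id. Use LEFT JOIN so rows with parent_id=NULL are kept.
  - task 1 (Implement): parent_id=NULL -> NULL
  - task 2 (Optimize): parent_id=1 -> Implement
  - task 3 (Migrate): parent_id=2 -> Optimize
  - task 4 (Test): parent_id=2 -> Optimize
  - task 5 (Train): parent_id=1 -> Implement
  - task 6 (Document): parent_id=3 -> Migrate
  - task 7 (Refactor): parent_id=1 -> Implement
  - task 8 (Setup): parent_id=NULL -> NULL

SQL:
SELECT a.name AS item, b.name AS parent
FROM tasks a
LEFT JOIN tasks b ON a.parent_id = b.id

Result:
item      | parent   
----------+----------
Implement | NULL     
Optimize  | Implement
Migrate   | Optimize 
Test      | Optimize 
Train     | Implement
Document  | Migrate  
Refactor  | Implement
Setup     | NULL     


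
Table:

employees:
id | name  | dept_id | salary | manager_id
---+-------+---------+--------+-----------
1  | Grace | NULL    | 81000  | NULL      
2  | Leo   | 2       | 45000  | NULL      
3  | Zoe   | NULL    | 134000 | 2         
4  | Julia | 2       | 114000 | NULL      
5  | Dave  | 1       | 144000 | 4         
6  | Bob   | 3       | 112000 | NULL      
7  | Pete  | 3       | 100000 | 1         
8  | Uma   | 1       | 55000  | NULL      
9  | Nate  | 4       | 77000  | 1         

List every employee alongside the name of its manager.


This is a self-join: employees is joined to a second copy of itself, matching each row's manager_id to another row's id. Use LEFT JOIN so rows with manager_id=NULL are kept.
  - employee 1 (Grace): manager_id=NULL -> NULL
  - employee 2 (Leo): manager_id=NULL -> NULL
  - employee 3 (Zoe): manager_id=2 -> Leo
  - employee 4 (Julia): manager_id=NULL -> NULL
  - employee 5 (Dave): manager_id=4 -> Julia
  - employee 6 (Bob): manager_id=NULL -> NULL
  - employee 7 (Pete): manager_id=1 -> Grace
  - employee 8 (Uma): manager_id=NULL -> NULL
  - employee 9 (Nate): manager_id=1 -> Grace

SQL:
SELECT a.name AS item, b.name AS manager
FROM employees a
LEFT JOIN employees b ON a.manager_id = b.id

Result:
item  | manager
------+--------
Grace | NULL   
Leo   | NULL   
Zoe   | Leo    
Julia | NULL   
Dave  | Julia  
Bob   | NULL   
Pete  | Grace  
Uma   | NULL   
Nate  | Grace  


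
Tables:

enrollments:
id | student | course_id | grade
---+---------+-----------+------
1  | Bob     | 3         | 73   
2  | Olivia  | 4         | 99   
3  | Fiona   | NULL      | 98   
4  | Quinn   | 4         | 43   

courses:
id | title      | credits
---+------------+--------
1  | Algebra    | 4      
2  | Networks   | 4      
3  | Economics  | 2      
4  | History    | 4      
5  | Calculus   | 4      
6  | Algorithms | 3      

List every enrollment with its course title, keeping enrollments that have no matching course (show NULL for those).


LEFT JOIN keeps every row from enrollments (the left table); where course_id has no match in courses, the course columns become NULL. Walk through each enrollment:
  - enrollment 1 (Bob): course_id=3 -> matches Economics
  - enrollment 2 (Olivia): course_id=4 -> matches History
  - enrollment 3 (Fiona): course_id=NULL, no match -> kept with NULL
  - enrollment 4 (Quinn): course_id=4 -> matches History
All 4 rows appear; 1 has NULL course.

SQL:
SELECT a.student, b.title AS course
FROM enrollments a
LEFT JOIN courses b ON a.course_id = b.id

Result:
student | course   
--------+----------
Bob     | Economics
Olivia  | History  
Fiona   | NULL     
Quinn   | History  
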